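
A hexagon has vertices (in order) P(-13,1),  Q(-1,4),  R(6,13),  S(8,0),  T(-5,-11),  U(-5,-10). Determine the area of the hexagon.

Apply Gauss's area formula: 2A = Σ (x_i·y_{i+1} − x_{i+1}·y_i), indices taken mod 6.
Cross-terms: -51, -37, -104, -88, -5, -135  ⇒  Σ = -420
Area = |Σ|/2 = 210.

210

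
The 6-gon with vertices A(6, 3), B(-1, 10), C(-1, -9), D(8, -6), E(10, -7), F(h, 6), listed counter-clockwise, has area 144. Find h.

10

Write out the shoelace sum; only the two edges meeting at F involve h:
2·Area = [(10·6 − h·(-7)) + (h·3 − 6·6)] + 164
       = 10·h + 188 = 288
⇒ h = 10.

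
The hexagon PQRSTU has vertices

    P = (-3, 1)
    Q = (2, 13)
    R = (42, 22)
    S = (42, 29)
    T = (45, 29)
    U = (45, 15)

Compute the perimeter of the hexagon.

128

|PQ| = √((5)² + (12)²) = √169 = 13
|QR| = √((40)² + (9)²) = √1681 = 41
|RS| = √((0)² + (7)²) = √49 = 7
|ST| = √((3)² + (0)²) = √9 = 3
|TU| = √((0)² + (-14)²) = √196 = 14
|UP| = √((-48)² + (-14)²) = √2500 = 50
Perimeter = 13 + 41 + 7 + 3 + 14 + 50 = 128.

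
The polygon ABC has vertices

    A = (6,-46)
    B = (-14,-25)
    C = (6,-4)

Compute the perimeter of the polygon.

|AB| = √((-20)² + (21)²) = √841 = 29
|BC| = √((20)² + (21)²) = √841 = 29
|CA| = √((0)² + (-42)²) = √1764 = 42
Perimeter = 29 + 29 + 42 = 100.

100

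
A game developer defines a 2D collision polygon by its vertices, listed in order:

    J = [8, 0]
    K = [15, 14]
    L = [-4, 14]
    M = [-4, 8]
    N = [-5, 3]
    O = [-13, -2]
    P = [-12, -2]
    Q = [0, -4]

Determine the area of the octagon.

280.5

Apply the shoelace formula: 2A = Σ (x_i·y_{i+1} − x_{i+1}·y_i), indices taken mod 8.
Σ = (112) + (266) + (24) + (28) + (49) + (2) + (48) + (32) = 561
Area = |Σ|/2 = 280.5.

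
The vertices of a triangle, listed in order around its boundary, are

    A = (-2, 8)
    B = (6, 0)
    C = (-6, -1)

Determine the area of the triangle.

52

Σ = (-48) + (-6) + (-50) = -104
Area = |Σ|/2 = 52.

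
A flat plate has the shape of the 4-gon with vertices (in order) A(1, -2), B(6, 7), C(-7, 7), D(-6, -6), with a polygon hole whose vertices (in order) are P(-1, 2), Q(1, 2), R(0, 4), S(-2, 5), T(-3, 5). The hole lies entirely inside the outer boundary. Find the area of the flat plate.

100

Outer boundary:
A→B: (1)(7) − (6)(-2) = 19
B→C: (6)(7) − (-7)(7) = 91
C→D: (-7)(-6) − (-6)(7) = 84
D→A: (-6)(-2) − (1)(-6) = 18
Σ = 212
Area = |Σ|/2 = 106.
Hole:
Apply the shoelace formula: 2A = Σ (x_i·y_{i+1} − x_{i+1}·y_i), indices taken mod 5.
Σ = (-4) + (4) + (8) + (5) + (-1) = 12
Area = |Σ|/2 = 6.
Net area = 106 − 6 = 100.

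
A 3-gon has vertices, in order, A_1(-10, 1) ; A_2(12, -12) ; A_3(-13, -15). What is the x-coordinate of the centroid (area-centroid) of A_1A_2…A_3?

Apply the shoelace (surveyor's) formula. First the cross-terms c_i = x_i·y_{i+1} − x_{i+1}·y_i:
  108, -336, -163  ⇒  2A = -391, A = -195.5.
Then Σ (x_i + x_{i+1})·c_i = 4301, so x̄ = 4301 / (6·(-195.5)) = -11/3.

-11/3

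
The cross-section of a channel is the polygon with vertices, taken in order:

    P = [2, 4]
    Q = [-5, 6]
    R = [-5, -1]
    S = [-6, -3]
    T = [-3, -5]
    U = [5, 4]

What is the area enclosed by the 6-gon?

61

Apply Gauss's area formula: 2A = Σ (x_i·y_{i+1} − x_{i+1}·y_i), indices taken mod 6.
P→Q: (2)(6) − (-5)(4) = 32
Q→R: (-5)(-1) − (-5)(6) = 35
R→S: (-5)(-3) − (-6)(-1) = 9
S→T: (-6)(-5) − (-3)(-3) = 21
T→U: (-3)(4) − (5)(-5) = 13
U→P: (5)(4) − (2)(4) = 12
Σ = 122
Area = |Σ|/2 = 61.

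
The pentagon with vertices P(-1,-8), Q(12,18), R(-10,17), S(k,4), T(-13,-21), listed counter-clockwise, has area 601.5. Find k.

-17

The doubled signed area Σ (x_i y_{i+1} − x_{i+1} y_i) is linear in k.
With k=0 it equals 557; the coefficient of k is -38 (from the two edges through S).
So -38·k + 557 = 2·601.5 = 1203 ⇒ k = -17.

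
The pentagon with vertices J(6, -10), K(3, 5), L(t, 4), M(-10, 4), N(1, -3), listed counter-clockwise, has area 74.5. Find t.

-3

The doubled signed area Σ (x_i y_{i+1} − x_{i+1} y_i) is linear in t.
With t=0 it equals 146; the coefficient of t is -1 (from the two edges through L).
So -1·t + 146 = 2·74.5 = 149 ⇒ t = -3.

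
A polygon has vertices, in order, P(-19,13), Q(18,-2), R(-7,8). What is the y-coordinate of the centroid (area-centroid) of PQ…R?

19/3

Apply the shoelace (surveyor's) formula. First the cross-terms c_i = x_i·y_{i+1} − x_{i+1}·y_i:
  -196, 130, 61  ⇒  2A = -5, A = -2.5.
Then Σ (y_i + y_{i+1})·c_i = -95, so ȳ = -95 / (6·(-2.5)) = 19/3.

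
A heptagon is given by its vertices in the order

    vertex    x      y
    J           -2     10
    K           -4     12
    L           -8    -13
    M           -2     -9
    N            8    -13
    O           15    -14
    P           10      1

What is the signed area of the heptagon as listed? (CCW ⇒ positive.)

324

Cross-terms: 16, 148, 46, 98, 83, 155, 102  ⇒  Σ = 648
Signed area = Σ/2 = 324 (positive ⇒ counter-clockwise traversal).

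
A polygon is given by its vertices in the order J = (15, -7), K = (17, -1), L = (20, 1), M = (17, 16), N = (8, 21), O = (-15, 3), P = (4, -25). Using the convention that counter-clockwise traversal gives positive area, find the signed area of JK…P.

861

J→K: (15)(-1) − (17)(-7) = 104
K→L: (17)(1) − (20)(-1) = 37
L→M: (20)(16) − (17)(1) = 303
M→N: (17)(21) − (8)(16) = 229
N→O: (8)(3) − (-15)(21) = 339
O→P: (-15)(-25) − (4)(3) = 363
P→J: (4)(-7) − (15)(-25) = 347
Σ = 1722
Signed area = Σ/2 = 861 (positive ⇒ counter-clockwise traversal).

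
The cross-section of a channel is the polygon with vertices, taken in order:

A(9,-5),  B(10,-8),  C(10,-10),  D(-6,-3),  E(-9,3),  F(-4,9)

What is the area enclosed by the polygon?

153.5

Apply the shoelace (surveyor's) formula: 2A = Σ (x_i·y_{i+1} − x_{i+1}·y_i), indices taken mod 6.
Cross-terms: -22, -20, -90, -45, -69, -61  ⇒  Σ = -307
Area = |Σ|/2 = 153.5.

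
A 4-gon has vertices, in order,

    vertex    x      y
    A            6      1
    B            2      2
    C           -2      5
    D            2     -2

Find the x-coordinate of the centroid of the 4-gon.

2

Apply the surveyor's formula. First the cross-terms c_i = x_i·y_{i+1} − x_{i+1}·y_i:
  10, 14, -6, 14  ⇒  2A = 32, A = 16.
Then Σ (x_i + x_{i+1})·c_i = 192, so x̄ = 192 / (6·16) = 2.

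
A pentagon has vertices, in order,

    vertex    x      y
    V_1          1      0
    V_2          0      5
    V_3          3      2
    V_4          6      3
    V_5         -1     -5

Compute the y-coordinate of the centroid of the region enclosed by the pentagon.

Apply the surveyor's formula. First the cross-terms c_i = x_i·y_{i+1} − x_{i+1}·y_i:
  5, -15, -3, -27, 5  ⇒  2A = -35, A = -17.5.
Then Σ (y_i + y_{i+1})·c_i = -66, so ȳ = -66 / (6·(-17.5)) = 22/35.

22/35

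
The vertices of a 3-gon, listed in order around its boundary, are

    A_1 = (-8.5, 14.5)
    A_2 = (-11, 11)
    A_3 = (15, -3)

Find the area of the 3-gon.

63

Apply the shoelace formula: 2A = Σ (x_i·y_{i+1} − x_{i+1}·y_i), indices taken mod 3.
Σ = (66) + (-132) + (192) = 126
Area = |Σ|/2 = 63.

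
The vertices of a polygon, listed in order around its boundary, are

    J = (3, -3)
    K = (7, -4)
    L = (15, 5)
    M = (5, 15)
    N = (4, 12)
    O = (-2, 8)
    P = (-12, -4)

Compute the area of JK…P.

Apply the shoelace (surveyor's) formula: 2A = Σ (x_i·y_{i+1} − x_{i+1}·y_i), indices taken mod 7.
Σ = (9) + (95) + (200) + (0) + (56) + (104) + (48) = 512
Area = |Σ|/2 = 256.

256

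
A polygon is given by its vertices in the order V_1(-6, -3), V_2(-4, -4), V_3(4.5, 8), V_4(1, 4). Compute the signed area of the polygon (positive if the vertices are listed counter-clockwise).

Apply Gauss's area formula: 2A = Σ (x_i·y_{i+1} − x_{i+1}·y_i), indices taken mod 4.
Cross-terms: 12, -14, 10, 21  ⇒  Σ = 29
Signed area = Σ/2 = 14.5 (positive ⇒ counter-clockwise traversal).

14.5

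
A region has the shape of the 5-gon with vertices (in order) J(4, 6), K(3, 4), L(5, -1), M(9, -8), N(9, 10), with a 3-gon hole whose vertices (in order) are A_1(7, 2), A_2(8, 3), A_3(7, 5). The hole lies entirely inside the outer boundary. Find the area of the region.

58.5

Outer boundary:
Apply the shoelace (surveyor's) formula: 2A = Σ (x_i·y_{i+1} − x_{i+1}·y_i), indices taken mod 5.
Σ = (-2) + (-23) + (-31) + (162) + (14) = 120
Area = |Σ|/2 = 60.
Hole:
Σ = (5) + (19) + (-21) = 3
Area = |Σ|/2 = 1.5.
Net area = 60 − 1.5 = 58.5.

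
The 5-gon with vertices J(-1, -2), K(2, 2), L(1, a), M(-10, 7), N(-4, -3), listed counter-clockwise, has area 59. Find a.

4

The doubled signed area Σ (x_i y_{i+1} − x_{i+1} y_i) is linear in a.
With a=0 it equals 70; the coefficient of a is 12 (from the two edges through L).
So 12·a + 70 = 2·59 = 118 ⇒ a = 4.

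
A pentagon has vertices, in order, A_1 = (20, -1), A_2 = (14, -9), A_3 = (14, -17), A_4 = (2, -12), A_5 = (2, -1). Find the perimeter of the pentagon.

60

|A_1A_2| = √((-6)² + (-8)²) = √100 = 10
|A_2A_3| = √((0)² + (-8)²) = √64 = 8
|A_3A_4| = √((-12)² + (5)²) = √169 = 13
|A_4A_5| = √((0)² + (11)²) = √121 = 11
|A_5A_1| = √((18)² + (0)²) = √324 = 18
Perimeter = 10 + 8 + 13 + 11 + 18 = 60.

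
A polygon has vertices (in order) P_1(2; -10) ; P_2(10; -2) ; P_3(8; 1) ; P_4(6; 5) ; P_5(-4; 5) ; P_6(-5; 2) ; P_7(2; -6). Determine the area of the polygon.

120.5

Cross-terms: 96, 26, 34, 50, 17, 26, -8  ⇒  Σ = 241
Area = |Σ|/2 = 120.5.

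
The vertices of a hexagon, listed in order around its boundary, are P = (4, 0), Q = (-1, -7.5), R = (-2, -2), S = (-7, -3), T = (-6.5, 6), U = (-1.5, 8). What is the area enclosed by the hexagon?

93.75

Apply the surveyor's formula: 2A = Σ (x_i·y_{i+1} − x_{i+1}·y_i), indices taken mod 6.
Σ = (-30) + (-13) + (-8) + (-61.5) + (-43) + (-32) = -187.5
Area = |Σ|/2 = 93.75.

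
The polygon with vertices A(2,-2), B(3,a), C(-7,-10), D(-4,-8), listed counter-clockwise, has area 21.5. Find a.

3

The doubled signed area Σ (x_i y_{i+1} − x_{i+1} y_i) is linear in a.
With a=0 it equals 16; the coefficient of a is 9 (from the two edges through B).
So 9·a + 16 = 2·21.5 = 43 ⇒ a = 3.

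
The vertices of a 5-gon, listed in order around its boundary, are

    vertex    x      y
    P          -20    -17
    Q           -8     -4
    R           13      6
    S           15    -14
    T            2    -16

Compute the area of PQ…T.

Σ = (-56) + (4) + (-272) + (-212) + (-354) = -890
Area = |Σ|/2 = 445.

445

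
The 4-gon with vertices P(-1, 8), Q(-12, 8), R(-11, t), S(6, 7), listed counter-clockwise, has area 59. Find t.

2

Write out the shoelace sum; only the two edges meeting at R involve t:
2·Area = [((-12)·t − (-11)·8) + ((-11)·7 − 6·t)] + 143
       = -18·t + 154 = 118
⇒ t = 2.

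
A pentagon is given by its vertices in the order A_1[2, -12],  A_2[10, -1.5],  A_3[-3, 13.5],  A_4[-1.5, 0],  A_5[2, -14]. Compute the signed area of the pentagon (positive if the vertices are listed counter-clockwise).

146.375

Apply the shoelace (surveyor's) formula: 2A = Σ (x_i·y_{i+1} − x_{i+1}·y_i), indices taken mod 5.
A_1→A_2: (2)(-1.5) − (10)(-12) = 117
A_2→A_3: (10)(13.5) − (-3)(-1.5) = 130.5
A_3→A_4: (-3)(0) − (-1.5)(13.5) = 20.25
A_4→A_5: (-1.5)(-14) − (2)(0) = 21
A_5→A_1: (2)(-12) − (2)(-14) = 4
Σ = 292.75
Signed area = Σ/2 = 146.375 (positive ⇒ counter-clockwise traversal).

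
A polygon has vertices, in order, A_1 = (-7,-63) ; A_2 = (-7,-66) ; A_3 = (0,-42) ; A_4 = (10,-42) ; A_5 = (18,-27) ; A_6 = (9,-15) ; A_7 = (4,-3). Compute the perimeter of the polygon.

144

|A_1A_2| = √((0)² + (-3)²) = √9 = 3
|A_2A_3| = √((7)² + (24)²) = √625 = 25
|A_3A_4| = √((10)² + (0)²) = √100 = 10
|A_4A_5| = √((8)² + (15)²) = √289 = 17
|A_5A_6| = √((-9)² + (12)²) = √225 = 15
|A_6A_7| = √((-5)² + (12)²) = √169 = 13
|A_7A_1| = √((-11)² + (-60)²) = √3721 = 61
Perimeter = 3 + 25 + 10 + 17 + 15 + 13 + 61 = 144.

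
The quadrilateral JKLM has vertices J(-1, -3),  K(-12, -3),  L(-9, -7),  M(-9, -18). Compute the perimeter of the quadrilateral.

44

|JK| = √((-11)² + (0)²) = √121 = 11
|KL| = √((3)² + (-4)²) = √25 = 5
|LM| = √((0)² + (-11)²) = √121 = 11
|MJ| = √((8)² + (15)²) = √289 = 17
Perimeter = 11 + 5 + 11 + 17 = 44.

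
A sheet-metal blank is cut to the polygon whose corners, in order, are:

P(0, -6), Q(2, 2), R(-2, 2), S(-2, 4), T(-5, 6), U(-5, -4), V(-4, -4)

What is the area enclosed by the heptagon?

51

Apply the shoelace (surveyor's) formula: 2A = Σ (x_i·y_{i+1} − x_{i+1}·y_i), indices taken mod 7.
Σ = (12) + (8) + (-4) + (8) + (50) + (4) + (24) = 102
Area = |Σ|/2 = 51.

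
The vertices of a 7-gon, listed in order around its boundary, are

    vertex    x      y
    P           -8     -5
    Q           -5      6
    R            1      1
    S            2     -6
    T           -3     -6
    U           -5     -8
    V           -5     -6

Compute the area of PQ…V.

Apply the surveyor's formula: 2A = Σ (x_i·y_{i+1} − x_{i+1}·y_i), indices taken mod 7.
Cross-terms: -73, -11, -8, -30, -6, -10, -23  ⇒  Σ = -161
Area = |Σ|/2 = 80.5.

80.5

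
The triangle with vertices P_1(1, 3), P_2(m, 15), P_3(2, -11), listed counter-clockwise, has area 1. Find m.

0

Write out the shoelace sum; only the two edges meeting at P_2 involve m:
2·Area = [(1·15 − m·3) + (m·(-11) − 2·15)] + 17
       = -14·m + 2 = 2
⇒ m = 0.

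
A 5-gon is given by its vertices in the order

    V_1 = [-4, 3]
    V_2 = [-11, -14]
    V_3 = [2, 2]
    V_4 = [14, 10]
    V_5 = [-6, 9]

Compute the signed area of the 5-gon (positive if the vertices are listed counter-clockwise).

145.5

Apply Gauss's area formula: 2A = Σ (x_i·y_{i+1} − x_{i+1}·y_i), indices taken mod 5.
Σ = (89) + (6) + (-8) + (186) + (18) = 291
Signed area = Σ/2 = 145.5 (positive ⇒ counter-clockwise traversal).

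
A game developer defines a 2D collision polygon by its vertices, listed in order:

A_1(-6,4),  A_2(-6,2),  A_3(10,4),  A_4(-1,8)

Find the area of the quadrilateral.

Apply the shoelace (surveyor's) formula: 2A = Σ (x_i·y_{i+1} − x_{i+1}·y_i), indices taken mod 4.
Σ = (12) + (-44) + (84) + (44) = 96
Area = |Σ|/2 = 48.

48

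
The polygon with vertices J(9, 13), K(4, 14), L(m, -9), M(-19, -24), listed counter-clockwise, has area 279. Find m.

-19

Write out the shoelace sum; only the two edges meeting at L involve m:
2·Area = [(4·(-9) − m·14) + (m·(-24) − (-19)·(-9))] + 43
       = -38·m + -164 = 558
⇒ m = -19.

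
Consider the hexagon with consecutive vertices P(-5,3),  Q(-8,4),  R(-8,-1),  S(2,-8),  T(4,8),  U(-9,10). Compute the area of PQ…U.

146.5

Σ = (4) + (40) + (66) + (48) + (112) + (23) = 293
Area = |Σ|/2 = 146.5.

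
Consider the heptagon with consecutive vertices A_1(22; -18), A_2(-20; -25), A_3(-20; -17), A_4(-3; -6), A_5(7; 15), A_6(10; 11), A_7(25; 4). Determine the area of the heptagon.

Cross-terms: -910, -160, 69, -3, -73, -235, -538  ⇒  Σ = -1850
Area = |Σ|/2 = 925.

925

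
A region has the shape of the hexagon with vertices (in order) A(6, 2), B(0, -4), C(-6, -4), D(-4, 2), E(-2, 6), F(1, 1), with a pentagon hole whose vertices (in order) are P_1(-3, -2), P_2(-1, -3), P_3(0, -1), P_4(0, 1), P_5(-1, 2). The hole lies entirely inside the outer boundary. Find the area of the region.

45.5

Outer boundary:
Apply Gauss's area formula: 2A = Σ (x_i·y_{i+1} − x_{i+1}·y_i), indices taken mod 6.
Σ = (-24) + (-24) + (-28) + (-20) + (-8) + (-4) = -108
Area = |Σ|/2 = 54.
Hole:
Apply Gauss's area formula: 2A = Σ (x_i·y_{i+1} − x_{i+1}·y_i), indices taken mod 5.
Cross-terms: 7, 1, 0, 1, 8  ⇒  Σ = 17
Area = |Σ|/2 = 8.5.
Net area = 54 − 8.5 = 45.5.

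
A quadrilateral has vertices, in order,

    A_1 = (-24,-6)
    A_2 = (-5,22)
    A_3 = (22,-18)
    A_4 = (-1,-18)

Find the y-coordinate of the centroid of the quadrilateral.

-457/168

Apply the surveyor's formula. First the cross-terms c_i = x_i·y_{i+1} − x_{i+1}·y_i:
  -558, -394, -414, -426  ⇒  2A = -1792, A = -896.
Then Σ (y_i + y_{i+1})·c_i = 14624, so ȳ = 14624 / (6·(-896)) = -457/168.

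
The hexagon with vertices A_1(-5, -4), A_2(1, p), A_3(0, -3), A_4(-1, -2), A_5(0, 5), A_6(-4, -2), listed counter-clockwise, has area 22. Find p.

-5

Write out the shoelace sum; only the two edges meeting at A_2 involve p:
2·Area = [((-5)·p − 1·(-4)) + (1·(-3) − 0·p)] + 18
       = -5·p + 19 = 44
⇒ p = -5.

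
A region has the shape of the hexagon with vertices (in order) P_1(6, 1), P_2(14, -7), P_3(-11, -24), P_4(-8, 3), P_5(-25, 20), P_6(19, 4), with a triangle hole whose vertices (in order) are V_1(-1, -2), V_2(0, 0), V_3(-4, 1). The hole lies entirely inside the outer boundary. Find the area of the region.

Outer boundary:
Apply the shoelace (surveyor's) formula: 2A = Σ (x_i·y_{i+1} − x_{i+1}·y_i), indices taken mod 6.
P_1→P_2: (6)(-7) − (14)(1) = -56
P_2→P_3: (14)(-24) − (-11)(-7) = -413
P_3→P_4: (-11)(3) − (-8)(-24) = -225
P_4→P_5: (-8)(20) − (-25)(3) = -85
P_5→P_6: (-25)(4) − (19)(20) = -480
P_6→P_1: (19)(1) − (6)(4) = -5
Σ = -1264
Area = |Σ|/2 = 632.
Hole:
Σ = (0) + (0) + (9) = 9
Area = |Σ|/2 = 4.5.
Net area = 632 − 4.5 = 627.5.

627.5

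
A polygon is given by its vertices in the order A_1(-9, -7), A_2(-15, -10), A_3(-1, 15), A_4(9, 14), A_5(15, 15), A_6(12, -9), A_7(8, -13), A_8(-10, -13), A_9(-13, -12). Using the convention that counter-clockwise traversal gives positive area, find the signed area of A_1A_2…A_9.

-586.5

Σ = (-15) + (-235) + (-149) + (-75) + (-315) + (-84) + (-234) + (-49) + (-17) = -1173
Signed area = Σ/2 = -586.5 (negative ⇒ clockwise traversal).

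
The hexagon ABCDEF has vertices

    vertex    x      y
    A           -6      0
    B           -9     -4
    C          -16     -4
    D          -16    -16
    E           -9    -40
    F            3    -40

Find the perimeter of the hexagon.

|AB| = √((-3)² + (-4)²) = √25 = 5
|BC| = √((-7)² + (0)²) = √49 = 7
|CD| = √((0)² + (-12)²) = √144 = 12
|DE| = √((7)² + (-24)²) = √625 = 25
|EF| = √((12)² + (0)²) = √144 = 12
|FA| = √((-9)² + (40)²) = √1681 = 41
Perimeter = 5 + 7 + 12 + 25 + 12 + 41 = 102.

102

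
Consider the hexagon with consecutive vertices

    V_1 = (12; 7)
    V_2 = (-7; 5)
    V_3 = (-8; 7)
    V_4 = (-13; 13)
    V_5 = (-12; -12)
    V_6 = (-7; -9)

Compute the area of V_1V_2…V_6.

Cross-terms: 109, -9, -13, 312, 24, 59  ⇒  Σ = 482
Area = |Σ|/2 = 241.

241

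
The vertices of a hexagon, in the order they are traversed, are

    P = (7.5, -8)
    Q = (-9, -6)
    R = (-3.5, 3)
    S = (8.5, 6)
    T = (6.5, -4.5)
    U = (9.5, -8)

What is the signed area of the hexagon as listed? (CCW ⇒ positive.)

-157

Apply Gauss's area formula: 2A = Σ (x_i·y_{i+1} − x_{i+1}·y_i), indices taken mod 6.
Σ = (-117) + (-48) + (-46.5) + (-77.25) + (-9.25) + (-16) = -314
Signed area = Σ/2 = -157 (negative ⇒ clockwise traversal).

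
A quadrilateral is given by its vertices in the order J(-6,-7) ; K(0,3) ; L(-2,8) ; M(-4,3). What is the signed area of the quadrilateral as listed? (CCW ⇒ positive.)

30

J→K: (-6)(3) − (0)(-7) = -18
K→L: (0)(8) − (-2)(3) = 6
L→M: (-2)(3) − (-4)(8) = 26
M→J: (-4)(-7) − (-6)(3) = 46
Σ = 60
Signed area = Σ/2 = 30 (positive ⇒ counter-clockwise traversal).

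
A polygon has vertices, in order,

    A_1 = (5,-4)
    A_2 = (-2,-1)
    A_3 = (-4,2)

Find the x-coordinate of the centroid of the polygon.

Apply the shoelace (surveyor's) formula. First the cross-terms c_i = x_i·y_{i+1} − x_{i+1}·y_i:
  -13, -8, 6  ⇒  2A = -15, A = -7.5.
Then Σ (x_i + x_{i+1})·c_i = 15, so x̄ = 15 / (6·(-7.5)) = -1/3.

-1/3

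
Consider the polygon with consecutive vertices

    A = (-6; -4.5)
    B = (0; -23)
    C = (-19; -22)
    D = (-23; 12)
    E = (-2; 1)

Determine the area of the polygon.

Σ = (138) + (-437) + (-734) + (1) + (15) = -1017
Area = |Σ|/2 = 508.5.

508.5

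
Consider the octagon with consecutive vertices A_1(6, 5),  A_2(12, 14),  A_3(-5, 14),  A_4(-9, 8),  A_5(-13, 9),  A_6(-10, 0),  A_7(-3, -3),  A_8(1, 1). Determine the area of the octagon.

245

Σ = (24) + (238) + (86) + (23) + (90) + (30) + (0) + (-1) = 490
Area = |Σ|/2 = 245.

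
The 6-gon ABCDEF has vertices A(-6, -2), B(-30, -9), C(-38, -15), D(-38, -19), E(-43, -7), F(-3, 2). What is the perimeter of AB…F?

98

|AB| = √((-24)² + (-7)²) = √625 = 25
|BC| = √((-8)² + (-6)²) = √100 = 10
|CD| = √((0)² + (-4)²) = √16 = 4
|DE| = √((-5)² + (12)²) = √169 = 13
|EF| = √((40)² + (9)²) = √1681 = 41
|FA| = √((-3)² + (-4)²) = √25 = 5
Perimeter = 25 + 10 + 4 + 13 + 41 + 5 = 98.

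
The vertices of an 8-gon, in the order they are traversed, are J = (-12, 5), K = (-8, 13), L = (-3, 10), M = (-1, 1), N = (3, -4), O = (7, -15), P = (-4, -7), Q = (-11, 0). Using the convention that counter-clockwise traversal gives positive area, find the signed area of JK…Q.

Apply the shoelace (surveyor's) formula: 2A = Σ (x_i·y_{i+1} − x_{i+1}·y_i), indices taken mod 8.
J→K: (-12)(13) − (-8)(5) = -116
K→L: (-8)(10) − (-3)(13) = -41
L→M: (-3)(1) − (-1)(10) = 7
M→N: (-1)(-4) − (3)(1) = 1
N→O: (3)(-15) − (7)(-4) = -17
O→P: (7)(-7) − (-4)(-15) = -109
P→Q: (-4)(0) − (-11)(-7) = -77
Q→J: (-11)(5) − (-12)(0) = -55
Σ = -407
Signed area = Σ/2 = -203.5 (negative ⇒ clockwise traversal).

-203.5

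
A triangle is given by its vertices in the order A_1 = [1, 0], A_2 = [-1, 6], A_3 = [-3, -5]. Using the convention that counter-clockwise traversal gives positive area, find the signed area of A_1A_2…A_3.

Apply the shoelace formula: 2A = Σ (x_i·y_{i+1} − x_{i+1}·y_i), indices taken mod 3.
Σ = (6) + (23) + (5) = 34
Signed area = Σ/2 = 17 (positive ⇒ counter-clockwise traversal).

17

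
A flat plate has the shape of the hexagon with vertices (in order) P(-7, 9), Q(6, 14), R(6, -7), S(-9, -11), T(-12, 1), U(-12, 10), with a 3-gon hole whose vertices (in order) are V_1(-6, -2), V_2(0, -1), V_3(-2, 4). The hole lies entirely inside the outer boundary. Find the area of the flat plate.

331

Outer boundary:
Apply Gauss's area formula: 2A = Σ (x_i·y_{i+1} − x_{i+1}·y_i), indices taken mod 6.
Σ = (-152) + (-126) + (-129) + (-141) + (-108) + (-38) = -694
Area = |Σ|/2 = 347.
Hole:
V_1→V_2: (-6)(-1) − (0)(-2) = 6
V_2→V_3: (0)(4) − (-2)(-1) = -2
V_3→V_1: (-2)(-2) − (-6)(4) = 28
Σ = 32
Area = |Σ|/2 = 16.
Net area = 347 − 16 = 331.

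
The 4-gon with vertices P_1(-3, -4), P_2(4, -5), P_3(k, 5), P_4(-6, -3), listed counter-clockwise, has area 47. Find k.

-1

Write out the shoelace sum; only the two edges meeting at P_3 involve k:
2·Area = [(4·5 − k·(-5)) + (k·(-3) − (-6)·5)] + 46
       = 2·k + 96 = 94
⇒ k = -1.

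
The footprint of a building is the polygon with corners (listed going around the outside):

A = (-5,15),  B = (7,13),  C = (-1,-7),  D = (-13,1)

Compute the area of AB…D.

Σ = (-170) + (-36) + (-92) + (-190) = -488
Area = |Σ|/2 = 244.

244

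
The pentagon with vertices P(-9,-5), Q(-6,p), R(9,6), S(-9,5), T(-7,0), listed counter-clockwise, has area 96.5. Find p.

-5

Write out the shoelace sum; only the two edges meeting at Q involve p:
2·Area = [((-9)·p − (-6)·(-5)) + ((-6)·6 − 9·p)] + 169
       = -18·p + 103 = 193
⇒ p = -5.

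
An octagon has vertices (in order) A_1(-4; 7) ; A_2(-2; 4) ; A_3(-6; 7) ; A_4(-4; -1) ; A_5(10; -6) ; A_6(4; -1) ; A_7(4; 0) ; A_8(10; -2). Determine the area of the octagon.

74

Σ = (-2) + (10) + (34) + (34) + (14) + (4) + (-8) + (62) = 148
Area = |Σ|/2 = 74.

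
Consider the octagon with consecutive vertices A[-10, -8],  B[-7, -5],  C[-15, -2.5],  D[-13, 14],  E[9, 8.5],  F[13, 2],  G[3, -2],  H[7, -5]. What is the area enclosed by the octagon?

387

Apply the surveyor's formula: 2A = Σ (x_i·y_{i+1} − x_{i+1}·y_i), indices taken mod 8.
Σ = (-6) + (-57.5) + (-242.5) + (-236.5) + (-92.5) + (-32) + (-1) + (-106) = -774
Area = |Σ|/2 = 387.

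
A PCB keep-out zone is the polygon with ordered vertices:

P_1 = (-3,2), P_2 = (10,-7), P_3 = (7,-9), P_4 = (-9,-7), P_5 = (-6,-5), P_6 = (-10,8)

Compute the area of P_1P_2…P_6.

130.5

P_1→P_2: (-3)(-7) − (10)(2) = 1
P_2→P_3: (10)(-9) − (7)(-7) = -41
P_3→P_4: (7)(-7) − (-9)(-9) = -130
P_4→P_5: (-9)(-5) − (-6)(-7) = 3
P_5→P_6: (-6)(8) − (-10)(-5) = -98
P_6→P_1: (-10)(2) − (-3)(8) = 4
Σ = -261
Area = |Σ|/2 = 130.5.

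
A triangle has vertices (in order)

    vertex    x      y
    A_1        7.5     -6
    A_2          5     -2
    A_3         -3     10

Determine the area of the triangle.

1

Σ = (15) + (44) + (-57) = 2
Area = |Σ|/2 = 1.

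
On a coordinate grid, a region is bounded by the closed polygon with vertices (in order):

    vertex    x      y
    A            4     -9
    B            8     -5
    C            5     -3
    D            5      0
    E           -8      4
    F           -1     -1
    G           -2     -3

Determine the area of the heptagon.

65.5

Apply the surveyor's formula: 2A = Σ (x_i·y_{i+1} − x_{i+1}·y_i), indices taken mod 7.
Σ = (52) + (1) + (15) + (20) + (12) + (1) + (30) = 131
Area = |Σ|/2 = 65.5.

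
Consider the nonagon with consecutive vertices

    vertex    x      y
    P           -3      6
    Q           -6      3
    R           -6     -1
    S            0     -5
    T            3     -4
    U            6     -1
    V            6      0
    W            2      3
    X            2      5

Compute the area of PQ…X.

Apply the shoelace (surveyor's) formula: 2A = Σ (x_i·y_{i+1} − x_{i+1}·y_i), indices taken mod 9.
Cross-terms: 27, 24, 30, 15, 21, 6, 18, 4, 27  ⇒  Σ = 172
Area = |Σ|/2 = 86.

86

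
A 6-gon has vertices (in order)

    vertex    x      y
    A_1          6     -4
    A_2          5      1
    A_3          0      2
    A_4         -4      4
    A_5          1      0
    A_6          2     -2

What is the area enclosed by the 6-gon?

Apply the shoelace (surveyor's) formula: 2A = Σ (x_i·y_{i+1} − x_{i+1}·y_i), indices taken mod 6.
A_1→A_2: (6)(1) − (5)(-4) = 26
A_2→A_3: (5)(2) − (0)(1) = 10
A_3→A_4: (0)(4) − (-4)(2) = 8
A_4→A_5: (-4)(0) − (1)(4) = -4
A_5→A_6: (1)(-2) − (2)(0) = -2
A_6→A_1: (2)(-4) − (6)(-2) = 4
Σ = 42
Area = |Σ|/2 = 21.

21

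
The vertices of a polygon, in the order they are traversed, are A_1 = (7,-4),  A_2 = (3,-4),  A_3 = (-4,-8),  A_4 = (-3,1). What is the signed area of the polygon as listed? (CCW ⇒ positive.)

Apply the shoelace formula: 2A = Σ (x_i·y_{i+1} − x_{i+1}·y_i), indices taken mod 4.
Σ = (-16) + (-40) + (-28) + (5) = -79
Signed area = Σ/2 = -39.5 (negative ⇒ clockwise traversal).

-39.5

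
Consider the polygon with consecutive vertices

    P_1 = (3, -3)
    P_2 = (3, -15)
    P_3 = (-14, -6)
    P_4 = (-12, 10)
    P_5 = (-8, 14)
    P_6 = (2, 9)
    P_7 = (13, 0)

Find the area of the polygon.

Apply the shoelace formula: 2A = Σ (x_i·y_{i+1} − x_{i+1}·y_i), indices taken mod 7.
Σ = (-36) + (-228) + (-212) + (-88) + (-100) + (-117) + (-39) = -820
Area = |Σ|/2 = 410.

410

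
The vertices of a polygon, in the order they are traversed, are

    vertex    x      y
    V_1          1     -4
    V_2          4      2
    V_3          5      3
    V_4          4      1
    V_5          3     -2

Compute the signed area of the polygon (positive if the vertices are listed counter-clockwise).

-4

Apply the shoelace (surveyor's) formula: 2A = Σ (x_i·y_{i+1} − x_{i+1}·y_i), indices taken mod 5.
V_1→V_2: (1)(2) − (4)(-4) = 18
V_2→V_3: (4)(3) − (5)(2) = 2
V_3→V_4: (5)(1) − (4)(3) = -7
V_4→V_5: (4)(-2) − (3)(1) = -11
V_5→V_1: (3)(-4) − (1)(-2) = -10
Σ = -8
Signed area = Σ/2 = -4 (negative ⇒ clockwise traversal).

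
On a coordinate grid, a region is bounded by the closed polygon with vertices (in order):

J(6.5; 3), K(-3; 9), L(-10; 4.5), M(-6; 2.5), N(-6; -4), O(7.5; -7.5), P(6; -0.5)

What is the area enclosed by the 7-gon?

161.25

Apply the shoelace formula: 2A = Σ (x_i·y_{i+1} − x_{i+1}·y_i), indices taken mod 7.
J→K: (6.5)(9) − (-3)(3) = 67.5
K→L: (-3)(4.5) − (-10)(9) = 76.5
L→M: (-10)(2.5) − (-6)(4.5) = 2
M→N: (-6)(-4) − (-6)(2.5) = 39
N→O: (-6)(-7.5) − (7.5)(-4) = 75
O→P: (7.5)(-0.5) − (6)(-7.5) = 41.25
P→J: (6)(3) − (6.5)(-0.5) = 21.25
Σ = 322.5
Area = |Σ|/2 = 161.25.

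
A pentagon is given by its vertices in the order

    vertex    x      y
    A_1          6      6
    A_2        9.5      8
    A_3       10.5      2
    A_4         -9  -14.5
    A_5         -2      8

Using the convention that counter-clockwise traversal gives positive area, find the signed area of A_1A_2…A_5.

Cross-terms: -9, -65, -134.25, -101, -60  ⇒  Σ = -369.25
Signed area = Σ/2 = -184.625 (negative ⇒ clockwise traversal).

-184.625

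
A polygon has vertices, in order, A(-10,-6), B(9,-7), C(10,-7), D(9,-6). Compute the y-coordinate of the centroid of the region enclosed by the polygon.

Apply the surveyor's formula. First the cross-terms c_i = x_i·y_{i+1} − x_{i+1}·y_i:
  124, 7, 3, -114  ⇒  2A = 20, A = 10.
Then Σ (y_i + y_{i+1})·c_i = -381, so ȳ = -381 / (6·10) = -6.35.

-6.35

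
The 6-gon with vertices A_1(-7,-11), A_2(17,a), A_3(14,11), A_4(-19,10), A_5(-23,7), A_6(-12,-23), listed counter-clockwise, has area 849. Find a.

The doubled signed area Σ (x_i y_{i+1} − x_{i+1} y_i) is linear in a.
With a=0 it equals 1404; the coefficient of a is -21 (from the two edges through A_2).
So -21·a + 1404 = 2·849 = 1698 ⇒ a = -14.

-14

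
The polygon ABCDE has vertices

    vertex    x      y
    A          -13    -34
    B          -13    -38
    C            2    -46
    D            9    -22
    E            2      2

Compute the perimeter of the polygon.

|AB| = √((0)² + (-4)²) = √16 = 4
|BC| = √((15)² + (-8)²) = √289 = 17
|CD| = √((7)² + (24)²) = √625 = 25
|DE| = √((-7)² + (24)²) = √625 = 25
|EA| = √((-15)² + (-36)²) = √1521 = 39
Perimeter = 4 + 17 + 25 + 25 + 39 = 110.

110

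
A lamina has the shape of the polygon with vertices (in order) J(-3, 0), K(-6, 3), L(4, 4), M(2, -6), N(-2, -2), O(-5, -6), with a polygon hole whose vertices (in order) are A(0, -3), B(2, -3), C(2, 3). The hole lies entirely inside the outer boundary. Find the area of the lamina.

48.5

Outer boundary:
Apply Gauss's area formula: 2A = Σ (x_i·y_{i+1} − x_{i+1}·y_i), indices taken mod 6.
Σ = (-9) + (-36) + (-32) + (-16) + (2) + (-18) = -109
Area = |Σ|/2 = 54.5.
Hole:
Apply the shoelace formula: 2A = Σ (x_i·y_{i+1} − x_{i+1}·y_i), indices taken mod 3.
Σ = (6) + (12) + (-6) = 12
Area = |Σ|/2 = 6.
Net area = 54.5 − 6 = 48.5.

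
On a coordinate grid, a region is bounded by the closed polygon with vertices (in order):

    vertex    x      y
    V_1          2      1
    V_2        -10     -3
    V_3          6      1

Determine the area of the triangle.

Σ = (4) + (8) + (4) = 16
Area = |Σ|/2 = 8.

8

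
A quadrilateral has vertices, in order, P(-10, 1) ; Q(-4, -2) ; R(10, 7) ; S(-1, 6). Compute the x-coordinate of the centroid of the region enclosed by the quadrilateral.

Apply Gauss's area formula. First the cross-terms c_i = x_i·y_{i+1} − x_{i+1}·y_i:
  24, -8, 67, 59  ⇒  2A = 142, A = 71.
Then Σ (x_i + x_{i+1})·c_i = -430, so x̄ = -430 / (6·71) = -215/213.

-215/213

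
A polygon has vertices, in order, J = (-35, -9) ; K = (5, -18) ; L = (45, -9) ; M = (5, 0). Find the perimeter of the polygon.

|JK| = √((40)² + (-9)²) = √1681 = 41
|KL| = √((40)² + (9)²) = √1681 = 41
|LM| = √((-40)² + (9)²) = √1681 = 41
|MJ| = √((-40)² + (-9)²) = √1681 = 41
Perimeter = 41 + 41 + 41 + 41 = 164.

164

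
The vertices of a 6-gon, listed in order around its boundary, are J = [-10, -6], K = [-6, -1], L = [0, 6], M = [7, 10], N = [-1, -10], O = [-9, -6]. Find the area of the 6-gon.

Apply the surveyor's formula: 2A = Σ (x_i·y_{i+1} − x_{i+1}·y_i), indices taken mod 6.
J→K: (-10)(-1) − (-6)(-6) = -26
K→L: (-6)(6) − (0)(-1) = -36
L→M: (0)(10) − (7)(6) = -42
M→N: (7)(-10) − (-1)(10) = -60
N→O: (-1)(-6) − (-9)(-10) = -84
O→J: (-9)(-6) − (-10)(-6) = -6
Σ = -254
Area = |Σ|/2 = 127.

127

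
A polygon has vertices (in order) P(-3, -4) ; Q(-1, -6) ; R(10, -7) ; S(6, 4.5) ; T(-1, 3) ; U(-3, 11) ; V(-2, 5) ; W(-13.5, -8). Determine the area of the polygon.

Apply the shoelace (surveyor's) formula: 2A = Σ (x_i·y_{i+1} − x_{i+1}·y_i), indices taken mod 8.
Σ = (14) + (67) + (87) + (22.5) + (-2) + (7) + (83.5) + (30) = 309
Area = |Σ|/2 = 154.5.

154.5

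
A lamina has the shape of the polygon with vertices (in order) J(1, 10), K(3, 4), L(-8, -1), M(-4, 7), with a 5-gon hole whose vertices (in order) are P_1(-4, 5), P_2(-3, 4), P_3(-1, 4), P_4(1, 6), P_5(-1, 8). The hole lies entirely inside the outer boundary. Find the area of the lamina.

41

Outer boundary:
Σ = (-26) + (29) + (-60) + (-47) = -104
Area = |Σ|/2 = 52.
Hole:
Apply Gauss's area formula: 2A = Σ (x_i·y_{i+1} − x_{i+1}·y_i), indices taken mod 5.
Cross-terms: -1, -8, -10, 14, 27  ⇒  Σ = 22
Area = |Σ|/2 = 11.
Net area = 52 − 11 = 41.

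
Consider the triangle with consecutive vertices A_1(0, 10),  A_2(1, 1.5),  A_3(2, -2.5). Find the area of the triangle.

Apply the surveyor's formula: 2A = Σ (x_i·y_{i+1} − x_{i+1}·y_i), indices taken mod 3.
Σ = (-10) + (-5.5) + (20) = 4.5
Area = |Σ|/2 = 2.25.

2.25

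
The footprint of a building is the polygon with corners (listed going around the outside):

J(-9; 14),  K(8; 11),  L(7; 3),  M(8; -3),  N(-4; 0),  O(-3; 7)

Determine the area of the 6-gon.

Apply the shoelace formula: 2A = Σ (x_i·y_{i+1} − x_{i+1}·y_i), indices taken mod 6.
J→K: (-9)(11) − (8)(14) = -211
K→L: (8)(3) − (7)(11) = -53
L→M: (7)(-3) − (8)(3) = -45
M→N: (8)(0) − (-4)(-3) = -12
N→O: (-4)(7) − (-3)(0) = -28
O→J: (-3)(14) − (-9)(7) = 21
Σ = -328
Area = |Σ|/2 = 164.

164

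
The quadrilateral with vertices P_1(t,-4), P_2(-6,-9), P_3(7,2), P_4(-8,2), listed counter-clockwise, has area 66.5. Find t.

-4

The doubled signed area Σ (x_i y_{i+1} − x_{i+1} y_i) is linear in t.
With t=0 it equals 89; the coefficient of t is -11 (from the two edges through P_1).
So -11·t + 89 = 2·66.5 = 133 ⇒ t = -4.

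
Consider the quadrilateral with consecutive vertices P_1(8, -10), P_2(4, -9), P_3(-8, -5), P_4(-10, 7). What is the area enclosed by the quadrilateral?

93

Apply Gauss's area formula: 2A = Σ (x_i·y_{i+1} − x_{i+1}·y_i), indices taken mod 4.
Σ = (-32) + (-92) + (-106) + (44) = -186
Area = |Σ|/2 = 93.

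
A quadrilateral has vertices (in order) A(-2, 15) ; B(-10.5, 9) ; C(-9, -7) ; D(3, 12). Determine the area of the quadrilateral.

Σ = (139.5) + (154.5) + (-87) + (69) = 276
Area = |Σ|/2 = 138.

138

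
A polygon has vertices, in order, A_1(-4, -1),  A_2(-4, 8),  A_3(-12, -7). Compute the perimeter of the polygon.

|A_1A_2| = √((0)² + (9)²) = √81 = 9
|A_2A_3| = √((-8)² + (-15)²) = √289 = 17
|A_3A_1| = √((8)² + (6)²) = √100 = 10
Perimeter = 9 + 17 + 10 = 36.

36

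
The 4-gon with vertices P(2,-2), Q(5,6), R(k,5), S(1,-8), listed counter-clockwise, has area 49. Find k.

Write out the shoelace sum; only the two edges meeting at R involve k:
2·Area = [(5·5 − k·6) + (k·(-8) − 1·5)] + 36
       = -14·k + 56 = 98
⇒ k = -3.

-3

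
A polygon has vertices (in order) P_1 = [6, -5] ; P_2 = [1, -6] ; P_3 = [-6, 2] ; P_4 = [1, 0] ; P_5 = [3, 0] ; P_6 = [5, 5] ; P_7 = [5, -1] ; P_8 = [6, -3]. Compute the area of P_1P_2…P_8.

Σ = (-31) + (-34) + (-2) + (0) + (15) + (-30) + (-9) + (-12) = -103
Area = |Σ|/2 = 51.5.

51.5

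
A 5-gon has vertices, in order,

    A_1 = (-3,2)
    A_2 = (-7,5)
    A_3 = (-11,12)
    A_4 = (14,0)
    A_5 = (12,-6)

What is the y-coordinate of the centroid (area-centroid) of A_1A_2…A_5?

509/207

Apply Gauss's area formula. First the cross-terms c_i = x_i·y_{i+1} − x_{i+1}·y_i:
  -1, -29, -168, -84, 6  ⇒  2A = -276, A = -138.
Then Σ (y_i + y_{i+1})·c_i = -2036, so ȳ = -2036 / (6·(-138)) = 509/207.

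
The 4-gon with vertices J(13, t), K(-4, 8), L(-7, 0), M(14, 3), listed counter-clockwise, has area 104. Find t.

6

Write out the shoelace sum; only the two edges meeting at J involve t:
2·Area = [(14·t − 13·3) + (13·8 − (-4)·t)] + 35
       = 18·t + 100 = 208
⇒ t = 6.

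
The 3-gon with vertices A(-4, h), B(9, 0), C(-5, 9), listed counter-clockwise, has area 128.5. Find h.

-10

Write out the shoelace sum; only the two edges meeting at A involve h:
2·Area = [((-5)·h − (-4)·9) + ((-4)·0 − 9·h)] + 81
       = -14·h + 117 = 257
⇒ h = -10.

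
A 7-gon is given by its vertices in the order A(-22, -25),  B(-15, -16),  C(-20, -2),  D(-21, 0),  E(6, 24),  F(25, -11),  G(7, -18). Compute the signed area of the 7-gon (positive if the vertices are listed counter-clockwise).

-1234.5

Apply the shoelace formula: 2A = Σ (x_i·y_{i+1} − x_{i+1}·y_i), indices taken mod 7.
Cross-terms: -23, -290, -42, -504, -666, -373, -571  ⇒  Σ = -2469
Signed area = Σ/2 = -1234.5 (negative ⇒ clockwise traversal).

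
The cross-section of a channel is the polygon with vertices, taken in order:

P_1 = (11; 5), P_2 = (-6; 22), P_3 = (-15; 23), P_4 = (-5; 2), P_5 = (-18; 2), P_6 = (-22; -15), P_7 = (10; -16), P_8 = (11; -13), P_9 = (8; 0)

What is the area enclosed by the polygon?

Apply the shoelace formula: 2A = Σ (x_i·y_{i+1} − x_{i+1}·y_i), indices taken mod 9.
Cross-terms: 272, 192, 85, 26, 314, 502, 46, 104, 40  ⇒  Σ = 1581
Area = |Σ|/2 = 790.5.

790.5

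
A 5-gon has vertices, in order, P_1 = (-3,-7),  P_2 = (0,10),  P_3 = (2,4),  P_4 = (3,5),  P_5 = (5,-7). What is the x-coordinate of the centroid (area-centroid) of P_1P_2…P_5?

Apply the shoelace (surveyor's) formula. First the cross-terms c_i = x_i·y_{i+1} − x_{i+1}·y_i:
  -30, -20, -2, -46, -56  ⇒  2A = -154, A = -77.
Then Σ (x_i + x_{i+1})·c_i = -440, so x̄ = -440 / (6·(-77)) = 20/21.

20/21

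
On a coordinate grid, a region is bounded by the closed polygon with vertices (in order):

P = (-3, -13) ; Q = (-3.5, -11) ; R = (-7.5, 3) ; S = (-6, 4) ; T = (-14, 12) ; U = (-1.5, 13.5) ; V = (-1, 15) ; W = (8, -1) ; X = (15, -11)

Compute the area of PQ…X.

Apply Gauss's area formula: 2A = Σ (x_i·y_{i+1} − x_{i+1}·y_i), indices taken mod 9.
Σ = (-12.5) + (-93) + (-12) + (-16) + (-171) + (-9) + (-119) + (-73) + (-228) = -733.5
Area = |Σ|/2 = 366.75.

366.75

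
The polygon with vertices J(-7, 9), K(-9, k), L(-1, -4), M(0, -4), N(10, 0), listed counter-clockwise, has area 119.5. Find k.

Write out the shoelace sum; only the two edges meeting at K involve k:
2·Area = [((-7)·k − (-9)·9) + ((-9)·(-4) − (-1)·k)] + 134
       = -6·k + 251 = 239
⇒ k = 2.

2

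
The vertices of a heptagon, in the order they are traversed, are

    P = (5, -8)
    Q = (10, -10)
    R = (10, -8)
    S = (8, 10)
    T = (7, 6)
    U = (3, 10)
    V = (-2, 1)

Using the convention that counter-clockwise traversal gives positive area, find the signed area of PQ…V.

P→Q: (5)(-10) − (10)(-8) = 30
Q→R: (10)(-8) − (10)(-10) = 20
R→S: (10)(10) − (8)(-8) = 164
S→T: (8)(6) − (7)(10) = -22
T→U: (7)(10) − (3)(6) = 52
U→V: (3)(1) − (-2)(10) = 23
V→P: (-2)(-8) − (5)(1) = 11
Σ = 278
Signed area = Σ/2 = 139 (positive ⇒ counter-clockwise traversal).

139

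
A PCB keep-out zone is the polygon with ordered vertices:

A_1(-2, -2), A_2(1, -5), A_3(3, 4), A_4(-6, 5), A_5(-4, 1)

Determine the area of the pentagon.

47

Σ = (12) + (19) + (39) + (14) + (10) = 94
Area = |Σ|/2 = 47.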